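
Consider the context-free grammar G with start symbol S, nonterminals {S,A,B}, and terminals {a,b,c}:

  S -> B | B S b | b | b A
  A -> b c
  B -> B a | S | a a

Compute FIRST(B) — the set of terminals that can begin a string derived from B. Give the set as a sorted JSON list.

Compute FIRST by fixpoint:
iter 1:
  A via A→b c: +{b}
  B via B→a a: +{a}
  S via S→B: +{a}
  S via S→b: +{b}
  FIRST[S]={a,b}  FIRST[A]={b}  FIRST[B]={a}
iter 2:
  B via B→S: +{b}
  FIRST[S]={a,b}  FIRST[A]={b}  FIRST[B]={a,b}
iter 3: — fixpoint
  FIRST[S]={a,b}  FIRST[A]={b}  FIRST[B]={a,b}

FIRST(B) = ["a", "b"]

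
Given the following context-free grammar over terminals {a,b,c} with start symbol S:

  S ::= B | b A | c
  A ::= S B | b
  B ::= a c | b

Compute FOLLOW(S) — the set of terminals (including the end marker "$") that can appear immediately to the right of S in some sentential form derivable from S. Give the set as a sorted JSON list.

FIRST iteration:
pass 1:
  A via A→b: +{b}
  B via B→a c: +{a}
  B via B→b: +{b}
  S via S→B: +{a,b}
  S via S→c: +{c}
  FIRST[S]={a,b,c}  FIRST[A]={b}  FIRST[B]={a,b}
pass 2:
  A via A→S B: +{a,c}
  FIRST[S]={a,b,c}  FIRST[A]={a,b,c}  FIRST[B]={a,b}
pass 3: done
  FIRST[S]={a,b,c}  FIRST[A]={a,b,c}  FIRST[B]={a,b}

FOLLOW iteration:
initialize: $ ∈ FOLLOW(S)
iter 1:
  A→S B: FOLLOW(S) ⊇ FIRST(B) = {a,b}; new: +{a,b}
  S→B: FOLLOW(B) ⊇ FOLLOW(S) ⊇ {$,a,b}; new: +{$,a,b}
  S→b A: FOLLOW(A) ⊇ FOLLOW(S) ⊇ {$,a,b}; new: +{$,a,b}
  FOLLOW[S]={$,a,b}  FOLLOW[A]={$,a,b}  FOLLOW[B]={$,a,b}
iter 2: (stable)
  FOLLOW[S]={$,a,b}  FOLLOW[A]={$,a,b}  FOLLOW[B]={$,a,b}

FOLLOW(S) = ["$", "a", "b"]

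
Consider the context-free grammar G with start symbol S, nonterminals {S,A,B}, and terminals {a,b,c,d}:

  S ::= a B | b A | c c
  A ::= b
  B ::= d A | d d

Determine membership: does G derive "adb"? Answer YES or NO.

CNF form of G:
  S -> T1 B | T2 A | T3 T3
  A -> b
  B -> T0 A | T0 T0
  T0 -> d
  T1 -> a
  T2 -> b
  T3 -> c

Fill CYK table bottom-up:
  [0..0]={T1}  "a"  orig:{}
  [1..1]={T0}  "d"  orig:{}
  [2..2]={A,T2}  "b"  orig:{A}
  [0..1]=∅  "ad"
  [1..2]={B}  "db"
  [0..2]={S}  "adb"

S ∈ T[0,2] ⇒ YES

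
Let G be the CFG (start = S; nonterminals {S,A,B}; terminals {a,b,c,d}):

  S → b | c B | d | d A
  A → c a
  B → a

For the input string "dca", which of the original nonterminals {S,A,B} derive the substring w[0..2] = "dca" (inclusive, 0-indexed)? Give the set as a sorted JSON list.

CNF form of G:
  S -> T0 B | T2 A | b | d
  A -> T0 T1
  B -> a
  T0 -> c
  T1 -> a
  T2 -> d

CYK table (by increasing span), restricted to cells inside w[0..2]:
  cell(0,0) d: {S,T2}  orig:{S}
  cell(1,1) c: {T0}  orig:{}
  cell(2,2) a: {B,T1}  orig:{B}
  cell(0,1) dc: ∅
  cell(1,2) ca: {A,S}
  cell(0,2) dca: {S}

Original NTs in T[0,2] deriving "dca": ["S"]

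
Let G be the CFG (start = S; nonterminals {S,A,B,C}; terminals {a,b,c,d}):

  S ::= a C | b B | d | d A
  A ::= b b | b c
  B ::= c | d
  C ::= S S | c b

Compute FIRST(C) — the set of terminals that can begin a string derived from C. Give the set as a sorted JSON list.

FIRST iteration:
round 1:
  A via A→b b: +{b}
  B via B→c: +{c}
  B via B→d: +{d}
  C via C→c b: +{c}
  S via S→a C: +{a}
  S via S→b B: +{b}
  S via S→d: +{d}
  S: {a,b,d}  A: {b}  B: {c,d}  C: {c}
round 2:
  C via C→S S: +{a,b,d}
  S: {a,b,d}  A: {b}  B: {c,d}  C: {a,b,c,d}
round 3: done
  S: {a,b,d}  A: {b}  B: {c,d}  C: {a,b,c,d}

FIRST(C) = ["a", "b", "c", "d"]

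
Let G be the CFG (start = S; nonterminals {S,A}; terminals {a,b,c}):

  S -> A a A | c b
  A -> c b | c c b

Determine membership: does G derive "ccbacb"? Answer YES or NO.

Convert to CNF:
  S -> A X4 | T0 T1
  A -> T0 T1 | T0 X3
  T0 -> c
  T1 -> b
  T2 -> a
  X3 -> T0 T1
  X4 -> T2 A

CYK table (by increasing span):
  T[0,0] 'c' = {T0}  orig:{}
  T[1,1] 'c' = {T0}  orig:{}
  T[2,2] 'b' = {T1}  orig:{}
  T[3,3] 'a' = {T2}  orig:{}
  T[4,4] 'c' = {T0}  orig:{}
  T[5,5] 'b' = {T1}  orig:{}
  T[0,1] 'cc' = ∅
  T[1,2] 'cb' = {A,S,X3}  orig:{A,S}
  T[2,3] 'ba' = ∅
  T[3,4] 'ac' = ∅
  T[4,5] 'cb' = {A,S,X3}  orig:{A,S}
  T[0,2] 'ccb' = {A}
  T[1,3] 'cba' = ∅
  T[2,4] 'bac' = ∅
  T[3,5] 'acb' = {X4}  orig:{}
  T[0,3] 'ccba' = ∅
  T[1,4] 'cbac' = ∅
  T[2,5] 'bacb' = ∅
  T[0,4] 'ccbac' = ∅
  T[1,5] 'cbacb' = {S}
  T[0,5] 'ccbacb' = {S}

S ∈ T[0,5] ⇒ YES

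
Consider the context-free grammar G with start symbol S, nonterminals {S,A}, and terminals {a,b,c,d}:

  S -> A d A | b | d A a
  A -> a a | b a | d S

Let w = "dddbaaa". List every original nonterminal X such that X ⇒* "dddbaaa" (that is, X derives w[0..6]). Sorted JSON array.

Convert to CNF:
  S -> A X3 | T2 X4 | b
  A -> T0 T0 | T1 T0 | T2 S
  T0 -> a
  T1 -> b
  T2 -> d
  X3 -> T2 A
  X4 -> A T0

CYK fill, restricted to cells inside w[0..6]:
  T[0,0] 'd' = {T2}  orig:{}
  T[1,1] 'd' = {T2}  orig:{}
  T[2,2] 'd' = {T2}  orig:{}
  T[3,3] 'b' = {S,T1}  orig:{S}
  T[4,4] 'a' = {T0}  orig:{}
  T[5,5] 'a' = {T0}  orig:{}
  T[6,6] 'a' = {T0}  orig:{}
  T[0,1] 'dd' = ∅
  T[1,2] 'dd' = ∅
  T[2,3] 'db' = {A}
  T[3,4] 'ba' = {A}
  T[4,5] 'aa' = {A}
  T[5,6] 'aa' = {A}
  T[0,2] 'ddd' = ∅
  T[1,3] 'ddb' = {X3}  orig:{}
  T[2,4] 'dba' = {X3,X4}  orig:{}
  T[3,5] 'baa' = {X4}  orig:{}
  T[4,6] 'aaa' = {X4}  orig:{}
  T[0,3] 'dddb' = ∅
  T[1,4] 'ddba' = {S}
  T[2,5] 'dbaa' = {S}
  T[3,6] 'baaa' = ∅
  T[0,4] 'dddba' = {A}
  T[1,5] 'ddbaa' = {A}
  T[2,6] 'dbaaa' = ∅
  T[0,5] 'dddbaa' = {X3,X4}  orig:{}
  T[1,6] 'ddbaaa' = {X4}  orig:{}
  T[0,6] 'dddbaaa' = {S}

Original NTs in T[0,6] deriving "dddbaaa": ["S"]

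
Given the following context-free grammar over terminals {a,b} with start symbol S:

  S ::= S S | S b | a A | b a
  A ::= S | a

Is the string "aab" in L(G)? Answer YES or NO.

Convert to CNF:
  S -> S S | S T0 | T0 T1 | T1 A
  A -> S S | S T0 | T0 T1 | T1 A | a
  T0 -> b
  T1 -> a

CYK fill:
  [0..0]={A,T1}  "a"  orig:{A}
  [1..1]={A,T1}  "a"  orig:{A}
  [2..2]={T0}  "b"  orig:{}
  [0..1]={A,S}  "aa"
  [1..2]=∅  "ab"
  [0..2]={A,S}  "aab"

S ∈ T[0,2] ⇒ YES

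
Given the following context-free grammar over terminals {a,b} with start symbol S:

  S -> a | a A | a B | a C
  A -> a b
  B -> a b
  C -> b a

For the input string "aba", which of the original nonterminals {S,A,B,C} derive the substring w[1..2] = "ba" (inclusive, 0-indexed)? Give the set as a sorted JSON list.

CNF form of G:
  S -> T0 A | T0 B | T0 C | a
  A -> T0 T1
  B -> T0 T1
  C -> T1 T0
  T0 -> a
  T1 -> b

Fill CYK table bottom-up (cells [i..j] with 1 ≤ i ≤ j ≤ 2 only):
  T[1,1] 'b' = {T1}  orig:{}
  T[2,2] 'a' = {S,T0}  orig:{S}
  T[1,2] 'ba' = {C}

Original NTs in T[1,2] deriving "ba": ["C"]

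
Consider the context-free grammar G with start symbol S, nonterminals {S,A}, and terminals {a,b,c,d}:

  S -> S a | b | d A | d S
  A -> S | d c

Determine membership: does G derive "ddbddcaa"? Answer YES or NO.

CNF form of G:
  S -> S T0 | T1 A | T1 S | b
  A -> S T0 | T1 A | T1 S | T1 T2 | b
  T0 -> a
  T1 -> d
  T2 -> c

CYK table (by increasing span):
  T[0,0] 'd' = {T1}  orig:{}
  T[1,1] 'd' = {T1}  orig:{}
  T[2,2] 'b' = {A,S}
  T[3,3] 'd' = {T1}  orig:{}
  T[4,4] 'd' = {T1}  orig:{}
  T[5,5] 'c' = {T2}  orig:{}
  T[6,6] 'a' = {T0}  orig:{}
  T[7,7] 'a' = {T0}  orig:{}
  T[0,1] 'dd' = ∅
  T[1,2] 'db' = {A,S}
  T[2,3] 'bd' = ∅
  T[3,4] 'dd' = ∅
  T[4,5] 'dc' = {A}
  T[5,6] 'ca' = ∅
  T[6,7] 'aa' = ∅
  T[0,2] 'ddb' = {A,S}
  T[1,3] 'dbd' = ∅
  T[2,4] 'bdd' = ∅
  T[3,5] 'ddc' = {A,S}
  T[4,6] 'dca' = ∅
  T[5,7] 'caa' = ∅
  T[0,3] 'ddbd' = ∅
  T[1,4] 'dbdd' = ∅
  T[2,5] 'bddc' = ∅
  T[3,6] 'ddca' = {A,S}
  T[4,7] 'dcaa' = ∅
  T[0,4] 'ddbdd' = ∅
  T[1,5] 'dbddc' = ∅
  T[2,6] 'bddca' = ∅
  T[3,7] 'ddcaa' = {A,S}
  T[0,5] 'ddbddc' = ∅
  T[1,6] 'dbddca' = ∅
  T[2,7] 'bddcaa' = ∅
  T[0,6] 'ddbddca' = ∅
  T[1,7] 'dbddcaa' = ∅
  T[0,7] 'ddbddcaa' = ∅

S ∉ T[0,7] ⇒ NO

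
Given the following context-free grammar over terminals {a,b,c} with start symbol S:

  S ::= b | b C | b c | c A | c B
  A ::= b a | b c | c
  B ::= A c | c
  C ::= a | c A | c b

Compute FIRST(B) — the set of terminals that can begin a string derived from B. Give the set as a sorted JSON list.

FIRST sets, iterate to fixpoint:
round 1:
  A via A→b a: +{b}
  A via A→c: +{c}
  B via B→A c: +{b,c}
  C via C→a: +{a}
  C via C→c A: +{c}
  S via S→b: +{b}
  S via S→c A: +{c}
  S: {b,c}  A: {b,c}  B: {b,c}  C: {a,c}
round 2: (stable)
  S: {b,c}  A: {b,c}  B: {b,c}  C: {a,c}

FIRST(B) = ["b", "c"]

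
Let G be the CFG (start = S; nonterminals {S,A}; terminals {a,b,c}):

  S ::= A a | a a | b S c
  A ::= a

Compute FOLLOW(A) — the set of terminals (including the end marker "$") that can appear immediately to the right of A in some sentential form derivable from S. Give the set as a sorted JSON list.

FIRST iteration:
iter 1:
  A via A→a: +{a}
  S via S→A a: +{a}
  S via S→b S c: +{b}
  FIRST[S]={a,b}  FIRST[A]={a}
iter 2: — fixpoint
  FIRST[S]={a,b}  FIRST[A]={a}

FOLLOW iteration:
initialize: $ ∈ FOLLOW(S)
pass 1:
  S→A a: FOLLOW(A) ⊇ FIRST(a) = {a}; new: +{a}
  S→b S c: FOLLOW(S) ⊇ FIRST(c) = {c}; new: +{c}
  FOLLOW[S]={$,c}  FOLLOW[A]={a}
pass 2: (no change)
  FOLLOW[S]={$,c}  FOLLOW[A]={a}

FOLLOW(A) = ["a"]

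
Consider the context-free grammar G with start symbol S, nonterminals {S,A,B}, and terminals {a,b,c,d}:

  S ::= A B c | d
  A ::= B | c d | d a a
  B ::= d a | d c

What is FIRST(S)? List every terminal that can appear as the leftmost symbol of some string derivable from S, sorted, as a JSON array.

FIRST iteration:
iter 1:
  A via A→c d: +{c}
  A via A→d a a: +{d}
  B via B→d a: +{d}
  S via S→A B c: +{c,d}
  S: {c,d}  A: {c,d}  B: {d}
iter 2: (no change)
  S: {c,d}  A: {c,d}  B: {d}

FIRST(S) = ["c", "d"]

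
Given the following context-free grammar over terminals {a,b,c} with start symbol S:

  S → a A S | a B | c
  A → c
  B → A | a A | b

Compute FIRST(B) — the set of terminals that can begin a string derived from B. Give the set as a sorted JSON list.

FIRST sets, iterate to fixpoint:
pass 1:
  A via A→c: +{c}
  B via B→A: +{c}
  B via B→a A: +{a}
  B via B→b: +{b}
  S via S→a A S: +{a}
  S via S→c: +{c}
  FIRST[S]={a,c}  FIRST[A]={c}  FIRST[B]={a,b,c}
pass 2: done
  FIRST[S]={a,c}  FIRST[A]={c}  FIRST[B]={a,b,c}

FIRST(B) = ["a", "b", "c"]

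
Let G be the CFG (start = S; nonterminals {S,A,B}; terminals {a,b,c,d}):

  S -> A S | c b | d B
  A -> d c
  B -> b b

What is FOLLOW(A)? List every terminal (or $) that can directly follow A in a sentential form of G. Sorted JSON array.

FIRST iteration:
iter 1:
  A via A→d c: +{d}
  B via B→b b: +{b}
  S via S→A S: +{d}
  S via S→c b: +{c}
  FIRST(S)={c,d}  FIRST(A)={d}  FIRST(B)={b}
iter 2: — fixpoint
  FIRST(S)={c,d}  FIRST(A)={d}  FIRST(B)={b}

FOLLOW iteration:
initialize: $ ∈ FOLLOW(S)
[1]
  S→A S: FOLLOW(A) ⊇ FIRST(S) = {c,d}; new: +{c,d}
  S→d B: FOLLOW(B) ⊇ FOLLOW(S) ⊇ {$}; new: +{$}
  FOLLOW[S]={$}  FOLLOW[A]={c,d}  FOLLOW[B]={$}
[2] — fixpoint
  FOLLOW[S]={$}  FOLLOW[A]={c,d}  FOLLOW[B]={$}

FOLLOW(A) = ["c", "d"]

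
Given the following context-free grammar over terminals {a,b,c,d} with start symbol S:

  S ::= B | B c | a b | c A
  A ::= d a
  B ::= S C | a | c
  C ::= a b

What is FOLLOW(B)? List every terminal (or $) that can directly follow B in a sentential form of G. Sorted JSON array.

FIRST iteration:
[1]
  A via A→d a: +{d}
  B via B→a: +{a}
  B via B→c: +{c}
  C via C→a b: +{a}
  S via S→B: +{a,c}
  FIRST[S]={a,c}  FIRST[A]={d}  FIRST[B]={a,c}  FIRST[C]={a}
[2] done
  FIRST[S]={a,c}  FIRST[A]={d}  FIRST[B]={a,c}  FIRST[C]={a}

FOLLOW iteration:
seed FOLLOW(S) with $
pass 1:
  B→S C: FOLLOW(S) ⊇ FIRST(C) = {a}; new: +{a}
  S→B: FOLLOW(B) ⊇ FOLLOW(S) ⊇ {$,a}; new: +{$,a}
  S→B c: FOLLOW(B) ⊇ FIRST(c) = {c}; new: +{c}
  S→c A: FOLLOW(A) ⊇ FOLLOW(S) ⊇ {$,a}; new: +{$,a}
  FOLLOW[S]={$,a}  FOLLOW[A]={$,a}  FOLLOW[B]={$,a,c}  FOLLOW[C]={}
pass 2:
  B→S C: FOLLOW(C) ⊇ FOLLOW(B) ⊇ {$,a,c}; new: +{$,a,c}
  FOLLOW[S]={$,a}  FOLLOW[A]={$,a}  FOLLOW[B]={$,a,c}  FOLLOW[C]={$,a,c}
pass 3: (stable)
  FOLLOW[S]={$,a}  FOLLOW[A]={$,a}  FOLLOW[B]={$,a,c}  FOLLOW[C]={$,a,c}

FOLLOW(B) = ["$", "a", "c"]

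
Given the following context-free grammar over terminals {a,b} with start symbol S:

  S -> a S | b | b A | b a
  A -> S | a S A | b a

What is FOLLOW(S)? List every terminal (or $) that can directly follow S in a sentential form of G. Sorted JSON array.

FIRST iteration:
pass 1:
  A via A→a S A: +{a}
  A via A→b a: +{b}
  S via S→a S: +{a}
  S via S→b: +{b}
  FIRST[S]={a,b}  FIRST[A]={a,b}
pass 2: — fixpoint
  FIRST[S]={a,b}  FIRST[A]={a,b}

Compute FOLLOW by fixpoint:
seed FOLLOW(S) with $
iter 1:
  A→a S A: FOLLOW(S) ⊇ FIRST(A) = {a,b}; new: +{a,b}
  S→b A: FOLLOW(A) ⊇ FOLLOW(S) ⊇ {$,a,b}; new: +{$,a,b}
  FOLLOW[S]={$,a,b}  FOLLOW[A]={$,a,b}
iter 2: — fixpoint
  FOLLOW[S]={$,a,b}  FOLLOW[A]={$,a,b}

FOLLOW(S) = ["$", "a", "b"]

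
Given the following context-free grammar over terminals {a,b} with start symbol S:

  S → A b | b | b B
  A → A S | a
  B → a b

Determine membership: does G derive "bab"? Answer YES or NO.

CNF form of G:
  S -> A T1 | T1 B | b
  A -> A S | a
  B -> T0 T1
  T0 -> a
  T1 -> b

CYK table (by increasing span):
  T[0,0] 'b' = {S,T1}  orig:{S}
  T[1,1] 'a' = {A,T0}  orig:{A}
  T[2,2] 'b' = {S,T1}  orig:{S}
  T[0,1] 'ba' = ∅
  T[1,2] 'ab' = {A,B,S}
  T[0,2] 'bab' = {S}

S ∈ T[0,2] ⇒ YES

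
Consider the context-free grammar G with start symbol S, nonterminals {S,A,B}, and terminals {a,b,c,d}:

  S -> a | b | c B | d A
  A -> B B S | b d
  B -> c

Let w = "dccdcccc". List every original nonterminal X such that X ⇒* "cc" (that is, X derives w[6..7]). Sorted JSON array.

CNF form of G:
  S -> T1 A | T2 B | a | b
  A -> B X3 | T0 T1
  B -> c
  T0 -> b
  T1 -> d
  T2 -> c
  X3 -> B S

CYK table (by increasing span), restricted to cells inside w[6..7]:
  cell(6,6) c: {B,T2}  orig:{B}
  cell(7,7) c: {B,T2}  orig:{B}
  cell(6,7) cc: {S}

Original NTs in T[6,7] deriving "cc": ["S"]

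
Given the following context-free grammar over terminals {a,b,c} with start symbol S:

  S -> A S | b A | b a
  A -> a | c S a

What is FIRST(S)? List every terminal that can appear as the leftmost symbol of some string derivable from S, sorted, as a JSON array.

FIRST iteration:
pass 1:
  A via A→a: +{a}
  A via A→c S a: +{c}
  S via S→A S: +{a,c}
  S via S→b A: +{b}
  S: {a,b,c}  A: {a,c}
pass 2: — fixpoint
  S: {a,b,c}  A: {a,c}

FIRST(S) = ["a", "b", "c"]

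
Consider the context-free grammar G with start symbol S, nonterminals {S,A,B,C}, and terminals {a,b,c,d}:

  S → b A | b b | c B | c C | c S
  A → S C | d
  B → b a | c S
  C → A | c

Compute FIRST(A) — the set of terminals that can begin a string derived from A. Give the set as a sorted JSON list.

FIRST iteration:
pass 1:
  A via A→d: +{d}
  B via B→b a: +{b}
  B via B→c S: +{c}
  C via C→A: +{d}
  C via C→c: +{c}
  S via S→b A: +{b}
  S via S→c B: +{c}
  FIRST[S]={b,c}  FIRST[A]={d}  FIRST[B]={b,c}  FIRST[C]={c,d}
pass 2:
  A via A→S C: +{b,c}
  C via C→A: +{b}
  FIRST[S]={b,c}  FIRST[A]={b,c,d}  FIRST[B]={b,c}  FIRST[C]={b,c,d}
pass 3: (no change)
  FIRST[S]={b,c}  FIRST[A]={b,c,d}  FIRST[B]={b,c}  FIRST[C]={b,c,d}

FIRST(A) = ["b", "c", "d"]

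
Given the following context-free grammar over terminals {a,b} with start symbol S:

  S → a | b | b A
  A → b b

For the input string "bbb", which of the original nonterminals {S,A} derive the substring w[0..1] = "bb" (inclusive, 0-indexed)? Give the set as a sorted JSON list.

CNF form of G:
  S -> T0 A | a | b
  A -> T0 T0
  T0 -> b

Fill CYK table bottom-up, restricted to cells inside w[0..1]:
  cell(0,0) b: {S,T0}  orig:{S}
  cell(1,1) b: {S,T0}  orig:{S}
  cell(0,1) bb: {A}

Original NTs in T[0,1] deriving "bb": ["A"]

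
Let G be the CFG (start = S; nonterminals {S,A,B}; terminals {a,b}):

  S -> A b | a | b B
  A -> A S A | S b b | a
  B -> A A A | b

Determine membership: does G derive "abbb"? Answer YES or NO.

Convert to CNF:
  S -> A T0 | T0 B | a
  A -> A X1 | S X2 | a
  B -> A X3 | b
  T0 -> b
  X1 -> S A
  X2 -> T0 T0
  X3 -> A A

Fill CYK table bottom-up:
  [0..0]={A,S}  "a"
  [1..1]={B,T0}  "b"  orig:{B}
  [2..2]={B,T0}  "b"  orig:{B}
  [3..3]={B,T0}  "b"  orig:{B}
  [0..1]={S}  "ab"
  [1..2]={S,X2}  "bb"  orig:{S}
  [2..3]={S,X2}  "bb"  orig:{S}
  [0..2]={A}  "abb"
  [1..3]=∅  "bbb"
  [0..3]={A,S}  "abbb"

S ∈ T[0,3] ⇒ YES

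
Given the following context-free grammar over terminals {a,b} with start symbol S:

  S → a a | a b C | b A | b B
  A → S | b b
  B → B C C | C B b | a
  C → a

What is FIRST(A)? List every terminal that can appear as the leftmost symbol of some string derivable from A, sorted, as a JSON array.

Compute FIRST by fixpoint:
iter 1:
  A via A→b b: +{b}
  B via B→a: +{a}
  C via C→a: +{a}
  S via S→a a: +{a}
  S via S→b A: +{b}
  FIRST(S)={a,b}  FIRST(A)={b}  FIRST(B)={a}  FIRST(C)={a}
iter 2:
  A via A→S: +{a}
  FIRST(S)={a,b}  FIRST(A)={a,b}  FIRST(B)={a}  FIRST(C)={a}
iter 3: (stable)
  FIRST(S)={a,b}  FIRST(A)={a,b}  FIRST(B)={a}  FIRST(C)={a}

FIRST(A) = ["a", "b"]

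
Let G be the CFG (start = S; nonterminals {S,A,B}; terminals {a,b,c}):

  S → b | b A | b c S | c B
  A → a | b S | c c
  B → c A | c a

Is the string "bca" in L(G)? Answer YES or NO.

Convert to CNF:
  S -> T0 A | T0 X3 | T1 B | b
  A -> T0 S | T1 T1 | a
  B -> T1 A | T1 T2
  T0 -> b
  T1 -> c
  T2 -> a
  X3 -> T1 S

CYK table (by increasing span):
  [0..0]={S,T0}  "b"  orig:{S}
  [1..1]={T1}  "c"  orig:{}
  [2..2]={A,T2}  "a"  orig:{A}
  [0..1]=∅  "bc"
  [1..2]={B}  "ca"
  [0..2]=∅  "bca"

S ∉ T[0,2] ⇒ NO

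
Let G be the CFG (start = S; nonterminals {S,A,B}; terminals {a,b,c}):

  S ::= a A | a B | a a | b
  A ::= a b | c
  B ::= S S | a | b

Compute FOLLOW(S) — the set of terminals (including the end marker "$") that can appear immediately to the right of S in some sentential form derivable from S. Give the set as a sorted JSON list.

FIRST sets, iterate to fixpoint:
pass 1:
  A via A→a b: +{a}
  A via A→c: +{c}
  B via B→a: +{a}
  B via B→b: +{b}
  S via S→a A: +{a}
  S via S→b: +{b}
  FIRST[S]={a,b}  FIRST[A]={a,c}  FIRST[B]={a,b}
pass 2: (no change)
  FIRST[S]={a,b}  FIRST[A]={a,c}  FIRST[B]={a,b}

FOLLOW iteration:
seed FOLLOW(S) with $
[1]
  B→S S: FOLLOW(S) ⊇ FIRST(S) = {a,b}; new: +{a,b}
  S→a A: FOLLOW(A) ⊇ FOLLOW(S) ⊇ {$,a,b}; new: +{$,a,b}
  S→a B: FOLLOW(B) ⊇ FOLLOW(S) ⊇ {$,a,b}; new: +{$,a,b}
  S: {$,a,b}  A: {$,a,b}  B: {$,a,b}
[2] (stable)
  S: {$,a,b}  A: {$,a,b}  B: {$,a,b}

FOLLOW(S) = ["$", "a", "b"]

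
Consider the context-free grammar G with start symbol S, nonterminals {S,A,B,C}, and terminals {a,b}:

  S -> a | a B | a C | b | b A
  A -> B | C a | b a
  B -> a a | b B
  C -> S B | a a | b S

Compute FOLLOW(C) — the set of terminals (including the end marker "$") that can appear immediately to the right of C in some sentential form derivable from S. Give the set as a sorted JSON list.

FIRST sets, iterate to fixpoint:
round 1:
  A via A→b a: +{b}
  B via B→a a: +{a}
  B via B→b B: +{b}
  C via C→a a: +{a}
  C via C→b S: +{b}
  S via S→a: +{a}
  S via S→b: +{b}
  FIRST(S)={a,b}  FIRST(A)={b}  FIRST(B)={a,b}  FIRST(C)={a,b}
round 2:
  A via A→B: +{a}
  FIRST(S)={a,b}  FIRST(A)={a,b}  FIRST(B)={a,b}  FIRST(C)={a,b}
round 3: (no change)
  FIRST(S)={a,b}  FIRST(A)={a,b}  FIRST(B)={a,b}  FIRST(C)={a,b}

FOLLOW sets:
seed FOLLOW(S) with $
round 1:
  A→C a: FOLLOW(C) ⊇ FIRST(a) = {a}; new: +{a}
  C→S B: FOLLOW(S) ⊇ FIRST(B) = {a,b}; new: +{a,b}
  C→S B: FOLLOW(B) ⊇ FOLLOW(C) ⊇ {a}; new: +{a}
  S→a B: FOLLOW(B) ⊇ FOLLOW(S) ⊇ {$,a,b}; new: +{$,b}
  S→a C: FOLLOW(C) ⊇ FOLLOW(S) ⊇ {$,a,b}; new: +{$,b}
  S→b A: FOLLOW(A) ⊇ FOLLOW(S) ⊇ {$,a,b}; new: +{$,a,b}
  FOLLOW(S)={$,a,b}  FOLLOW(A)={$,a,b}  FOLLOW(B)={$,a,b}  FOLLOW(C)={$,a,b}
round 2: — fixpoint
  FOLLOW(S)={$,a,b}  FOLLOW(A)={$,a,b}  FOLLOW(B)={$,a,b}  FOLLOW(C)={$,a,b}

FOLLOW(C) = ["$", "a", "b"]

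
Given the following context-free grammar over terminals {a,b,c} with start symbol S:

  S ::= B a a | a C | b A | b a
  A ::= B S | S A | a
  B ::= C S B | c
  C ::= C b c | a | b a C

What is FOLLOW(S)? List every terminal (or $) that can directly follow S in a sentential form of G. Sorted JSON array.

FIRST sets, iterate to fixpoint:
pass 1:
  A via A→a: +{a}
  B via B→c: +{c}
  C via C→a: +{a}
  C via C→b a C: +{b}
  S via S→B a a: +{c}
  S via S→a C: +{a}
  S via S→b A: +{b}
  FIRST(S)={a,b,c}  FIRST(A)={a}  FIRST(B)={c}  FIRST(C)={a,b}
pass 2:
  A via A→B S: +{c}
  A via A→S A: +{b}
  B via B→C S B: +{a,b}
  FIRST(S)={a,b,c}  FIRST(A)={a,b,c}  FIRST(B)={a,b,c}  FIRST(C)={a,b}
pass 3: — fixpoint
  FIRST(S)={a,b,c}  FIRST(A)={a,b,c}  FIRST(B)={a,b,c}  FIRST(C)={a,b}

FOLLOW sets:
FOLLOW(S) := {$}
iter 1:
  A→B S: FOLLOW(B) ⊇ FIRST(S) = {a,b,c}; new: +{a,b,c}
  A→S A: FOLLOW(S) ⊇ FIRST(A) = {a,b,c}; new: +{a,b,c}
  B→C S B: FOLLOW(C) ⊇ FIRST(S) = {a,b,c}; new: +{a,b,c}
  S→a C: FOLLOW(C) ⊇ FOLLOW(S) ⊇ {$,a,b,c}; new: +{$}
  S→b A: FOLLOW(A) ⊇ FOLLOW(S) ⊇ {$,a,b,c}; new: +{$,a,b,c}
  FOLLOW[S]={$,a,b,c}  FOLLOW[A]={$,a,b,c}  FOLLOW[B]={a,b,c}  FOLLOW[C]={$,a,b,c}
iter 2: done
  FOLLOW[S]={$,a,b,c}  FOLLOW[A]={$,a,b,c}  FOLLOW[B]={a,b,c}  FOLLOW[C]={$,a,b,c}

FOLLOW(S) = ["$", "a", "b", "c"]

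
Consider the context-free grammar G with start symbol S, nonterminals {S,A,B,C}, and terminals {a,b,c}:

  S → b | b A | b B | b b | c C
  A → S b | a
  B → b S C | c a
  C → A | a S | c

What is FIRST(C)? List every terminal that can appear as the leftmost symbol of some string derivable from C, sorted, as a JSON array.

FIRST iteration:
[1]
  A via A→a: +{a}
  B via B→b S C: +{b}
  B via B→c a: +{c}
  C via C→A: +{a}
  C via C→c: +{c}
  S via S→b: +{b}
  S via S→c C: +{c}
  S: {b,c}  A: {a}  B: {b,c}  C: {a,c}
[2]
  A via A→S b: +{b,c}
  C via C→A: +{b}
  S: {b,c}  A: {a,b,c}  B: {b,c}  C: {a,b,c}
[3] (no change)
  S: {b,c}  A: {a,b,c}  B: {b,c}  C: {a,b,c}

FIRST(C) = ["a", "b", "c"]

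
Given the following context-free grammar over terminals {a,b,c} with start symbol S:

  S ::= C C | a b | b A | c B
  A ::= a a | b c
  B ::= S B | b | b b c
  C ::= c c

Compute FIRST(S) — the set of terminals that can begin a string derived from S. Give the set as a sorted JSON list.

FIRST iteration:
iter 1:
  A via A→a a: +{a}
  A via A→b c: +{b}
  B via B→b: +{b}
  C via C→c c: +{c}
  S via S→C C: +{c}
  S via S→a b: +{a}
  S via S→b A: +{b}
  FIRST[S]={a,b,c}  FIRST[A]={a,b}  FIRST[B]={b}  FIRST[C]={c}
iter 2:
  B via B→S B: +{a,c}
  FIRST[S]={a,b,c}  FIRST[A]={a,b}  FIRST[B]={a,b,c}  FIRST[C]={c}
iter 3: (stable)
  FIRST[S]={a,b,c}  FIRST[A]={a,b}  FIRST[B]={a,b,c}  FIRST[C]={c}

FIRST(S) = ["a", "b", "c"]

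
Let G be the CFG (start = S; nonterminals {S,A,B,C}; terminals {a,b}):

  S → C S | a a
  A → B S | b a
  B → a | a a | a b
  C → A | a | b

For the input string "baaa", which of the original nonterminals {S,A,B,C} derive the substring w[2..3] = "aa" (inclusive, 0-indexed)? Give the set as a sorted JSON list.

CNF form of G:
  S -> C S | T1 T1
  A -> B S | T0 T1
  B -> T1 T0 | T1 T1 | a
  C -> B S | T0 T1 | a | b
  T0 -> b
  T1 -> a

CYK table (by increasing span), restricted to cells inside w[2..3]:
  [2..2]={B,C,T1}  "a"  orig:{B,C}
  [3..3]={B,C,T1}  "a"  orig:{B,C}
  [2..3]={B,S}  "aa"

Original NTs in T[2,3] deriving "aa": ["B", "S"]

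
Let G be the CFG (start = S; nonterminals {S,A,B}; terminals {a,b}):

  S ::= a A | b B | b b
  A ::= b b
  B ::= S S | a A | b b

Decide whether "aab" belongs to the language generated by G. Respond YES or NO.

CNF form of G:
  S -> T0 B | T0 T0 | T1 A
  A -> T0 T0
  B -> S S | T0 T0 | T1 A
  T0 -> b
  T1 -> a

Fill CYK table bottom-up:
  cell(0,0) a: {T1}  orig:{}
  cell(1,1) a: {T1}  orig:{}
  cell(2,2) b: {T0}  orig:{}
  cell(0,1) aa: ∅
  cell(1,2) ab: ∅
  cell(0,2) aab: ∅

S ∉ T[0,2] ⇒ NO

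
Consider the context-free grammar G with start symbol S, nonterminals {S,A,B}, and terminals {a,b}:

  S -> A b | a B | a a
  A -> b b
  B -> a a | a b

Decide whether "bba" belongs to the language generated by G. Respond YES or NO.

CNF form of G:
  S -> A T0 | T1 B | T1 T1
  A -> T0 T0
  B -> T1 T0 | T1 T1
  T0 -> b
  T1 -> a

CYK table (by increasing span):
  T[0,0] 'b' = {T0}  orig:{}
  T[1,1] 'b' = {T0}  orig:{}
  T[2,2] 'a' = {T1}  orig:{}
  T[0,1] 'bb' = {A}
  T[1,2] 'ba' = ∅
  T[0,2] 'bba' = ∅

S ∉ T[0,2] ⇒ NO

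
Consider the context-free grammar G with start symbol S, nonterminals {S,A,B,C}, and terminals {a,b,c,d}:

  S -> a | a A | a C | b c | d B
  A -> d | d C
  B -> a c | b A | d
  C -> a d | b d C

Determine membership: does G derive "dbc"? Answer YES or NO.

Convert to CNF:
  S -> T0 B | T1 A | T1 C | T3 T2 | a
  A -> T0 C | d
  B -> T1 T2 | T3 A | d
  C -> T1 T0 | T3 X4
  T0 -> d
  T1 -> a
  T2 -> c
  T3 -> b
  X4 -> T0 C

Fill CYK table bottom-up:
  T[0,0] 'd' = {A,B,T0}  orig:{A,B}
  T[1,1] 'b' = {T3}  orig:{}
  T[2,2] 'c' = {T2}  orig:{}
  T[0,1] 'db' = ∅
  T[1,2] 'bc' = {S}
  T[0,2] 'dbc' = ∅

S ∉ T[0,2] ⇒ NO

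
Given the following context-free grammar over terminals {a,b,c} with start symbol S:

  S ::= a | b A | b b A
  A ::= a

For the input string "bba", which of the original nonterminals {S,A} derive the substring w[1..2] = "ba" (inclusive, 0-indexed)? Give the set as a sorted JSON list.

CNF form of G:
  S -> T0 A | T0 X1 | a
  A -> a
  T0 -> b
  X1 -> T0 A

CYK fill, restricted to cells inside w[1..2]:
  cell(1,1) b: {T0}  orig:{}
  cell(2,2) a: {A,S}
  cell(1,2) ba: {S,X1}  orig:{S}

Original NTs in T[1,2] deriving "ba": ["S"]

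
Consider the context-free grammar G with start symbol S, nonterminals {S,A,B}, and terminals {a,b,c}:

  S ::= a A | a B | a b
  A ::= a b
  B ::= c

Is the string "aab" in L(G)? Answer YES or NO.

Convert to CNF:
  S -> T0 A | T0 B | T0 T1
  A -> T0 T1
  B -> c
  T0 -> a
  T1 -> b

Fill CYK table bottom-up:
  cell(0,0) a: {T0}  orig:{}
  cell(1,1) a: {T0}  orig:{}
  cell(2,2) b: {T1}  orig:{}
  cell(0,1) aa: ∅
  cell(1,2) ab: {A,S}
  cell(0,2) aab: {S}

S ∈ T[0,2] ⇒ YES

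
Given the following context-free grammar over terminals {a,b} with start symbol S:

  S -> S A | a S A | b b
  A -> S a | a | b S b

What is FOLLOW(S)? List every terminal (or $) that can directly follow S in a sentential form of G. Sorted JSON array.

Compute FIRST by fixpoint:
[1]
  A via A→a: +{a}
  A via A→b S b: +{b}
  S via S→a S A: +{a}
  S via S→b b: +{b}
  FIRST(S)={a,b}  FIRST(A)={a,b}
[2] (no change)
  FIRST(S)={a,b}  FIRST(A)={a,b}

FOLLOW sets:
initialize: $ ∈ FOLLOW(S)
[1]
  A→S a: FOLLOW(S) ⊇ FIRST(a) = {a}; new: +{a}
  A→b S b: FOLLOW(S) ⊇ FIRST(b) = {b}; new: +{b}
  S→S A: FOLLOW(A) ⊇ FOLLOW(S) ⊇ {$,a,b}; new: +{$,a,b}
  S: {$,a,b}  A: {$,a,b}
[2] (no change)
  S: {$,a,b}  A: {$,a,b}

FOLLOW(S) = ["$", "a", "b"]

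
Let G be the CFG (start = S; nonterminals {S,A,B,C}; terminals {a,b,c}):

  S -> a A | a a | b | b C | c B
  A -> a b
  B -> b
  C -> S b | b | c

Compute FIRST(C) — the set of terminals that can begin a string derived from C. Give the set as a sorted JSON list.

FIRST iteration:
[1]
  A via A→a b: +{a}
  B via B→b: +{b}
  C via C→b: +{b}
  C via C→c: +{c}
  S via S→a A: +{a}
  S via S→b: +{b}
  S via S→c B: +{c}
  S: {a,b,c}  A: {a}  B: {b}  C: {b,c}
[2]
  C via C→S b: +{a}
  S: {a,b,c}  A: {a}  B: {b}  C: {a,b,c}
[3] done
  S: {a,b,c}  A: {a}  B: {b}  C: {a,b,c}

FIRST(C) = ["a", "b", "c"]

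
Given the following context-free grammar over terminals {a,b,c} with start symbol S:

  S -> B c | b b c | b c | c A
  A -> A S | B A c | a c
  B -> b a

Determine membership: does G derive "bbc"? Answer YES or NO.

Convert to CNF:
  S -> B T0 | T0 A | T2 T0 | T2 X4
  A -> A S | B X3 | T1 T0
  B -> T2 T1
  T0 -> c
  T1 -> a
  T2 -> b
  X3 -> A T0
  X4 -> T2 T0

CYK fill:
  cell(0,0) b: {T2}  orig:{}
  cell(1,1) b: {T2}  orig:{}
  cell(2,2) c: {T0}  orig:{}
  cell(0,1) bb: ∅
  cell(1,2) bc: {S,X4}  orig:{S}
  cell(0,2) bbc: {S}

S ∈ T[0,2] ⇒ YES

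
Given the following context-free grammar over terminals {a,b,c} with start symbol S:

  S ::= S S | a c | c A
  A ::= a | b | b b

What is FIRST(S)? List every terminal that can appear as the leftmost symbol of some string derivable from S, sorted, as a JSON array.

FIRST sets, iterate to fixpoint:
round 1:
  A via A→a: +{a}
  A via A→b: +{b}
  S via S→a c: +{a}
  S via S→c A: +{c}
  FIRST(S)={a,c}  FIRST(A)={a,b}
round 2: — fixpoint
  FIRST(S)={a,c}  FIRST(A)={a,b}

FIRST(S) = ["a", "c"]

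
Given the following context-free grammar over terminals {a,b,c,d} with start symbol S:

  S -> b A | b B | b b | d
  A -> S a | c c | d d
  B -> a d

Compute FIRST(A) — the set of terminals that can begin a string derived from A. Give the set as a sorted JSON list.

Compute FIRST by fixpoint:
round 1:
  A via A→c c: +{c}
  A via A→d d: +{d}
  B via B→a d: +{a}
  S via S→b A: +{b}
  S via S→d: +{d}
  FIRST(S)={b,d}  FIRST(A)={c,d}  FIRST(B)={a}
round 2:
  A via A→S a: +{b}
  FIRST(S)={b,d}  FIRST(A)={b,c,d}  FIRST(B)={a}
round 3: done
  FIRST(S)={b,d}  FIRST(A)={b,c,d}  FIRST(B)={a}

FIRST(A) = ["b", "c", "d"]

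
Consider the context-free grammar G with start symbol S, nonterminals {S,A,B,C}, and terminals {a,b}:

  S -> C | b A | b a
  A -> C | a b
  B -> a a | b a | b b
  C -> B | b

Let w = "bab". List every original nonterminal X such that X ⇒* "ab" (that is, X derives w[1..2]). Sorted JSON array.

CNF form of G:
  S -> T0 T0 | T1 A | T1 T0 | T1 T1 | b
  A -> T0 T0 | T0 T1 | T1 T0 | T1 T1 | b
  B -> T0 T0 | T1 T0 | T1 T1
  C -> T0 T0 | T1 T0 | T1 T1 | b
  T0 -> a
  T1 -> b

CYK fill — only the sub-triangle for w[1..2]:
  cell(1,1) a: {T0}  orig:{}
  cell(2,2) b: {A,C,S,T1}  orig:{A,C,S}
  cell(1,2) ab: {A}

Original NTs in T[1,2] deriving "ab": ["A"]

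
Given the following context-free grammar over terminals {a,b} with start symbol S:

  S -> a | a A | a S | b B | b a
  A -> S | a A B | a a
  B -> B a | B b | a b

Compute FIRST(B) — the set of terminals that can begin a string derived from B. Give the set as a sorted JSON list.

FIRST iteration:
[1]
  A via A→a A B: +{a}
  B via B→a b: +{a}
  S via S→a: +{a}
  S via S→b B: +{b}
  FIRST[S]={a,b}  FIRST[A]={a}  FIRST[B]={a}
[2]
  A via A→S: +{b}
  FIRST[S]={a,b}  FIRST[A]={a,b}  FIRST[B]={a}
[3] — fixpoint
  FIRST[S]={a,b}  FIRST[A]={a,b}  FIRST[B]={a}

FIRST(B) = ["a"]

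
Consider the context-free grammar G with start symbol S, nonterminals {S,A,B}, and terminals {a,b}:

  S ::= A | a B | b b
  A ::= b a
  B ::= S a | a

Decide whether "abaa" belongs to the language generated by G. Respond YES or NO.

Convert to CNF:
  S -> T0 T0 | T0 T1 | T1 B
  A -> T0 T1
  B -> S T1 | a
  T0 -> b
  T1 -> a

CYK fill:
  T[0,0] 'a' = {B,T1}  orig:{B}
  T[1,1] 'b' = {T0}  orig:{}
  T[2,2] 'a' = {B,T1}  orig:{B}
  T[3,3] 'a' = {B,T1}  orig:{B}
  T[0,1] 'ab' = ∅
  T[1,2] 'ba' = {A,S}
  T[2,3] 'aa' = {S}
  T[0,2] 'aba' = ∅
  T[1,3] 'baa' = {B}
  T[0,3] 'abaa' = {S}

S ∈ T[0,3] ⇒ YES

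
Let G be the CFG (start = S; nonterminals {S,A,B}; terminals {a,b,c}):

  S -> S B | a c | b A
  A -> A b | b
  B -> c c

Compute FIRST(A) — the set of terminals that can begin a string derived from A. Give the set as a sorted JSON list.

FIRST iteration:
round 1:
  A via A→b: +{b}
  B via B→c c: +{c}
  S via S→a c: +{a}
  S via S→b A: +{b}
  S: {a,b}  A: {b}  B: {c}
round 2: — fixpoint
  S: {a,b}  A: {b}  B: {c}

FIRST(A) = ["b"]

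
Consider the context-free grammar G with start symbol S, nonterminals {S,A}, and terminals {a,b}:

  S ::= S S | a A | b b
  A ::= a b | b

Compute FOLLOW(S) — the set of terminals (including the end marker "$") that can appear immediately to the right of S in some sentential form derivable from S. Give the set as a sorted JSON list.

Compute FIRST by fixpoint:
iter 1:
  A via A→a b: +{a}
  A via A→b: +{b}
  S via S→a A: +{a}
  S via S→b b: +{b}
  S: {a,b}  A: {a,b}
iter 2: (no change)
  S: {a,b}  A: {a,b}

FOLLOW iteration:
initialize: $ ∈ FOLLOW(S)
[1]
  S→S S: FOLLOW(S) ⊇ FIRST(S) = {a,b}; new: +{a,b}
  S→a A: FOLLOW(A) ⊇ FOLLOW(S) ⊇ {$,a,b}; new: +{$,a,b}
  FOLLOW[S]={$,a,b}  FOLLOW[A]={$,a,b}
[2] (stable)
  FOLLOW[S]={$,a,b}  FOLLOW[A]={$,a,b}

FOLLOW(S) = ["$", "a", "b"]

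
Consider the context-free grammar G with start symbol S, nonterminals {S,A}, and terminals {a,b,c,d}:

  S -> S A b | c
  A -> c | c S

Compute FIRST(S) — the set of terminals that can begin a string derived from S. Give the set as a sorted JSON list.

FIRST iteration:
round 1:
  A via A→c: +{c}
  S via S→c: +{c}
  S: {c}  A: {c}
round 2: — fixpoint
  S: {c}  A: {c}

FIRST(S) = ["c"]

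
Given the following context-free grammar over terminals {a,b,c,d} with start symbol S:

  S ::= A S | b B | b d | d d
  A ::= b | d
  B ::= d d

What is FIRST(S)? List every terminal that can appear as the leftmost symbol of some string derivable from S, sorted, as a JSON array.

FIRST iteration:
round 1:
  A via A→b: +{b}
  A via A→d: +{d}
  B via B→d d: +{d}
  S via S→A S: +{b,d}
  FIRST(S)={b,d}  FIRST(A)={b,d}  FIRST(B)={d}
round 2: (no change)
  FIRST(S)={b,d}  FIRST(A)={b,d}  FIRST(B)={d}

FIRST(S) = ["b", "d"]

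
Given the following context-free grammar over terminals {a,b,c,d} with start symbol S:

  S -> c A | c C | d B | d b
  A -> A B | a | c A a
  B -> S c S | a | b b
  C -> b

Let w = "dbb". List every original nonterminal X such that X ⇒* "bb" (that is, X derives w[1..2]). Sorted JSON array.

Convert to CNF:
  S -> T0 A | T0 C | T3 B | T3 T2
  A -> A B | T0 X4 | a
  B -> S X5 | T2 T2 | a
  C -> b
  T0 -> c
  T1 -> a
  T2 -> b
  T3 -> d
  X4 -> A T1
  X5 -> T0 S

CYK fill — only the sub-triangle for w[1..2]:
  cell(1,1) b: {C,T2}  orig:{C}
  cell(2,2) b: {C,T2}  orig:{C}
  cell(1,2) bb: {B}

Original NTs in T[1,2] deriving "bb": ["B"]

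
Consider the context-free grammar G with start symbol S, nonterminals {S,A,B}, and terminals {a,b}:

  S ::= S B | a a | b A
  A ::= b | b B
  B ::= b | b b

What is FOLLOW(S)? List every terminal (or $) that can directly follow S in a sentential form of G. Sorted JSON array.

Compute FIRST by fixpoint:
[1]
  A via A→b: +{b}
  B via B→b: +{b}
  S via S→a a: +{a}
  S via S→b A: +{b}
  S: {a,b}  A: {b}  B: {b}
[2] (no change)
  S: {a,b}  A: {b}  B: {b}

FOLLOW sets:
FOLLOW(S) := {$}
[1]
  S→S B: FOLLOW(S) ⊇ FIRST(B) = {b}; new: +{b}
  S→S B: FOLLOW(B) ⊇ FOLLOW(S) ⊇ {$,b}; new: +{$,b}
  S→b A: FOLLOW(A) ⊇ FOLLOW(S) ⊇ {$,b}; new: +{$,b}
  FOLLOW[S]={$,b}  FOLLOW[A]={$,b}  FOLLOW[B]={$,b}
[2] — fixpoint
  FOLLOW[S]={$,b}  FOLLOW[A]={$,b}  FOLLOW[B]={$,b}

FOLLOW(S) = ["$", "b"]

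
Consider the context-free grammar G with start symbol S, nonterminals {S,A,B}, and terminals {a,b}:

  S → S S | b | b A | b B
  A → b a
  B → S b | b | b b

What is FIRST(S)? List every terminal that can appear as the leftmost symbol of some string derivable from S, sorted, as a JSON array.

FIRST sets, iterate to fixpoint:
round 1:
  A via A→b a: +{b}
  B via B→b: +{b}
  S via S→b: +{b}
  FIRST[S]={b}  FIRST[A]={b}  FIRST[B]={b}
round 2: done
  FIRST[S]={b}  FIRST[A]={b}  FIRST[B]={b}

FIRST(S) = ["b"]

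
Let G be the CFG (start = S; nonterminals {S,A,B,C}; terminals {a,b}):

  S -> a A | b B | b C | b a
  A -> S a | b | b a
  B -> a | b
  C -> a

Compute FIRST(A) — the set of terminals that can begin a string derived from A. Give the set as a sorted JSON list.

FIRST sets, iterate to fixpoint:
pass 1:
  A via A→b: +{b}
  B via B→a: +{a}
  B via B→b: +{b}
  C via C→a: +{a}
  S via S→a A: +{a}
  S via S→b B: +{b}
  S: {a,b}  A: {b}  B: {a,b}  C: {a}
pass 2:
  A via A→S a: +{a}
  S: {a,b}  A: {a,b}  B: {a,b}  C: {a}
pass 3: (no change)
  S: {a,b}  A: {a,b}  B: {a,b}  C: {a}

FIRST(A) = ["a", "b"]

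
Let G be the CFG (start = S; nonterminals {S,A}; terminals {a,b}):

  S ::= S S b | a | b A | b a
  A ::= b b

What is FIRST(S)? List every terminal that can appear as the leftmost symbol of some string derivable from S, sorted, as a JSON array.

FIRST iteration:
iter 1:
  A via A→b b: +{b}
  S via S→a: +{a}
  S via S→b A: +{b}
  FIRST(S)={a,b}  FIRST(A)={b}
iter 2: — fixpoint
  FIRST(S)={a,b}  FIRST(A)={b}

FIRST(S) = ["a", "b"]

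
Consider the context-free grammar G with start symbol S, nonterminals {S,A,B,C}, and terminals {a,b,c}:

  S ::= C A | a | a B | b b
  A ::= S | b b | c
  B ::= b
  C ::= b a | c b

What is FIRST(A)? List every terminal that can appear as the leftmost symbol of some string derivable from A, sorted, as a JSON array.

FIRST sets, iterate to fixpoint:
pass 1:
  A via A→b b: +{b}
  A via A→c: +{c}
  B via B→b: +{b}
  C via C→b a: +{b}
  C via C→c b: +{c}
  S via S→C A: +{b,c}
  S via S→a: +{a}
  FIRST[S]={a,b,c}  FIRST[A]={b,c}  FIRST[B]={b}  FIRST[C]={b,c}
pass 2:
  A via A→S: +{a}
  FIRST[S]={a,b,c}  FIRST[A]={a,b,c}  FIRST[B]={b}  FIRST[C]={b,c}
pass 3: done
  FIRST[S]={a,b,c}  FIRST[A]={a,b,c}  FIRST[B]={b}  FIRST[C]={b,c}

FIRST(A) = ["a", "b", "c"]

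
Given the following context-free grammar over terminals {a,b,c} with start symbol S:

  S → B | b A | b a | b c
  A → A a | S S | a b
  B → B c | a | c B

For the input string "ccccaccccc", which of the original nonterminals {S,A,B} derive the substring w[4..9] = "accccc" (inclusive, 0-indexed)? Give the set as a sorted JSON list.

CNF form of G:
  S -> B T2 | T1 A | T1 T0 | T1 T2 | T2 B | a
  A -> A T0 | S S | T0 T1
  B -> B T2 | T2 B | a
  T0 -> a
  T1 -> b
  T2 -> c

CYK fill (cells [i..j] with 4 ≤ i ≤ j ≤ 9 only):
  T[4,4] 'a' = {B,S,T0}  orig:{B,S}
  T[5,5] 'c' = {T2}  orig:{}
  T[6,6] 'c' = {T2}  orig:{}
  T[7,7] 'c' = {T2}  orig:{}
  T[8,8] 'c' = {T2}  orig:{}
  T[9,9] 'c' = {T2}  orig:{}
  T[4,5] 'ac' = {B,S}
  T[5,6] 'cc' = ∅
  T[6,7] 'cc' = ∅
  T[7,8] 'cc' = ∅
  T[8,9] 'cc' = ∅
  T[4,6] 'acc' = {B,S}
  T[5,7] 'ccc' = ∅
  T[6,8] 'ccc' = ∅
  T[7,9] 'ccc' = ∅
  T[4,7] 'accc' = {B,S}
  T[5,8] 'cccc' = ∅
  T[6,9] 'cccc' = ∅
  T[4,8] 'acccc' = {B,S}
  T[5,9] 'ccccc' = ∅
  T[4,9] 'accccc' = {B,S}

Original NTs in T[4,9] deriving "accccc": ["B", "S"]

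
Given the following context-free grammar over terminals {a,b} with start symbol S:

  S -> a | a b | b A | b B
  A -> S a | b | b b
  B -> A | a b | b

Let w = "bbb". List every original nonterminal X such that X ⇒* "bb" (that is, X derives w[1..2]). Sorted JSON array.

CNF form of G:
  S -> T0 T1 | T1 A | T1 B | a
  A -> S T0 | T1 T1 | b
  B -> S T0 | T0 T1 | T1 T1 | b
  T0 -> a
  T1 -> b

CYK table (by increasing span) (cells [i..j] with 1 ≤ i ≤ j ≤ 2 only):
  cell(1,1) b: {A,B,T1}  orig:{A,B}
  cell(2,2) b: {A,B,T1}  orig:{A,B}
  cell(1,2) bb: {A,B,S}

Original NTs in T[1,2] deriving "bb": ["A", "B", "S"]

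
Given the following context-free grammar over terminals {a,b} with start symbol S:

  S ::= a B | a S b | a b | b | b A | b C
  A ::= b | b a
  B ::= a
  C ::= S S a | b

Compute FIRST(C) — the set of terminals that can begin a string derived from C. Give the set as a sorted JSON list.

FIRST sets, iterate to fixpoint:
[1]
  A via A→b: +{b}
  B via B→a: +{a}
  C via C→b: +{b}
  S via S→a B: +{a}
  S via S→b: +{b}
  S: {a,b}  A: {b}  B: {a}  C: {b}
[2]
  C via C→S S a: +{a}
  S: {a,b}  A: {b}  B: {a}  C: {a,b}
[3] done
  S: {a,b}  A: {b}  B: {a}  C: {a,b}

FIRST(C) = ["a", "b"]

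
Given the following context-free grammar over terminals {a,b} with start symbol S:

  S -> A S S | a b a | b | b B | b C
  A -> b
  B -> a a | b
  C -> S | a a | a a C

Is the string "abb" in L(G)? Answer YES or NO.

Convert to CNF:
  S -> A X5 | T0 X6 | T1 B | T1 C | b
  A -> b
  B -> T0 T0 | b
  C -> A X2 | T0 T0 | T0 X3 | T0 X4 | T1 B | T1 C | b
  T0 -> a
  T1 -> b
  X2 -> S S
  X3 -> T0 C
  X4 -> T1 T0
  X5 -> S S
  X6 -> T1 T0

CYK fill:
  cell(0,0) a: {T0}  orig:{}
  cell(1,1) b: {A,B,C,S,T1}  orig:{A,B,C,S}
  cell(2,2) b: {A,B,C,S,T1}  orig:{A,B,C,S}
  cell(0,1) ab: {X3}  orig:{}
  cell(1,2) bb: {C,S,X2,X5}  orig:{C,S}
  cell(0,2) abb: {X3}  orig:{}

S ∉ T[0,2] ⇒ NO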